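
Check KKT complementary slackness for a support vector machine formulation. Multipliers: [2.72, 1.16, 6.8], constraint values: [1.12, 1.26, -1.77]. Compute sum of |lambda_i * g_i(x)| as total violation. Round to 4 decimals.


KKT complementary slackness check:
lambda_1 * g_1 = 2.72 * 1.12 = 3.0464
lambda_2 * g_2 = 1.16 * 1.26 = 1.4616
lambda_3 * g_3 = 6.8 * -1.77 = -12.036
Total violation = 3.0464 + 1.4616 + 12.036 = 16.544


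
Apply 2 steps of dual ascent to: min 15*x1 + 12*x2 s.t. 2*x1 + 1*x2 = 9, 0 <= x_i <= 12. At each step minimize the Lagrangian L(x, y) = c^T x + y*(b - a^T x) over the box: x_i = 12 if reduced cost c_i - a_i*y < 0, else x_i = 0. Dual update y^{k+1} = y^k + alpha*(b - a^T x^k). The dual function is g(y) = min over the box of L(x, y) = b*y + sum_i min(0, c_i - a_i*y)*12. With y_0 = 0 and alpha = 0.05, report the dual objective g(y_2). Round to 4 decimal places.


Dual ascent for LP: min 15*x1 + 12*x2, 2*x1 + 1*x2 = 9, 0 <= x_i <= 12
Step 1: y^k = 0.0, reduced costs: (15.0, 12.0)
  x^k = (0.0, 0.0), subgradient = b - a^T x = 9.0
  y^{k+1} = 0.0 + 0.05*9.0 = 0.45
Step 2: y^k = 0.45, reduced costs: (14.1, 11.55)
  x^k = (0.0, 0.0), subgradient = b - a^T x = 9.0
  y^{k+1} = 0.45 + 0.05*9.0 = 0.9
Dual objective at y_2 = 0.9: reduced costs (13.2, 11.1), box minimizer x = (0.0, 0.0)
g(y_2) = b*y + (c1 - a1*y)*x1 + (c2 - a2*y)*x2 = 9*0.9 + 13.2*0.0 + 11.1*0.0 = 8.1 + 0.0 + 0.0 = 8.1


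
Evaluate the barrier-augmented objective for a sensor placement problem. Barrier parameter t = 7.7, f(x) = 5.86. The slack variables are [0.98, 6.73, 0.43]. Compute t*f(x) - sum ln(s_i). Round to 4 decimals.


Step 1: Compute log-barrier.
ln values: [-0.0202, 1.9066, -0.844]
phi = -(-0.0202 + 1.9066 - 0.844) = -1.0424
Step 2: Compute augmented objective.
t*f(x) = 7.7*5.86 = 45.122
Total = 45.122 - 1.0424 = 44.0796


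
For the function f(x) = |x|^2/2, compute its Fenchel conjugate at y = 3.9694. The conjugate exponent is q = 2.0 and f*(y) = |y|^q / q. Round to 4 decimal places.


The conjugate exponent q satisfies 1/p + 1/q = 1.
p = 2, so q = 2/(2 - 1) = 2.0
|y|^q = 3.9694^2.0 = 15.7561
f*(3.9694) = 15.7561 / 2.0 = 7.8781


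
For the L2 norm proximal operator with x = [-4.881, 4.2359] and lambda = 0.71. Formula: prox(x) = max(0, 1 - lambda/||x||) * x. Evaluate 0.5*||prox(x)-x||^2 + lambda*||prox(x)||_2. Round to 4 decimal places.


Step 1: Compute ||x||.
||x|| = 6.4627
Step 2: Compute scaling factor.
scale = max(0, 1 - 0.71/6.4627) = 0.8901
Step 3: prox(x) = [-4.3448, 3.7705]
||prox(x)|| = 5.7527
Step 4: Proximal objective.
0.5*||prox-x||^2 = 0.2521
lambda*||prox|| = 4.0844
Total = 4.3365


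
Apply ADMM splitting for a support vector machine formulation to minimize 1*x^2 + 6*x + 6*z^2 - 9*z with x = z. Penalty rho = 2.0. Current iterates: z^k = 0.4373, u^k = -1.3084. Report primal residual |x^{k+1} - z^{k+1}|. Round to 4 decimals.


ADMM iteration with rho = 2.0, z^k = 0.4373, u^k = -1.3084
Step 1: x-update.
Minimize 1*x^2 + 6*x + (2.0/2)*(x - 0.4373 - 1.3084)^2
FOC: (2*1 + 2.0)*x = -6 + 2.0*(0.4373 + 1.3084)
x^{k+1} = -0.6272
Step 2: z-update.
Minimize 6*z^2 - 9*z + (2.0/2)*(-0.6272 - z - 1.3084)^2
FOC: (2*6 + 2.0)*z = 9 + 2.0*(-0.6272 - 1.3084)
z^{k+1} = 0.3664
Step 3: u-update.
u^{k+1} = -1.3084 - 0.6272 - 0.3664 = -2.3019
Step 4: Primal residual = |-0.6272 - 0.3664| = 0.9935


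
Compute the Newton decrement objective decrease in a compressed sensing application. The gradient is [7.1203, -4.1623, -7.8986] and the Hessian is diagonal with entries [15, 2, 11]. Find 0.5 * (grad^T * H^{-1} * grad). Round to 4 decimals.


Step 1: H is diagonal, so H^(-1) * g = [0.4747, -2.0812, -0.7181].
Step 2: g^T H^(-1) g = sum_i g_i^2 / H_ii
  = (7.1203)^2/15 + (-4.1623)^2/2 + (-7.8986)^2/11
  = 3.3799 + 8.6624 + 5.6716 = 17.7139
Step 3: Objective decrease = 0.5 * g^T H^(-1) g = 8.857


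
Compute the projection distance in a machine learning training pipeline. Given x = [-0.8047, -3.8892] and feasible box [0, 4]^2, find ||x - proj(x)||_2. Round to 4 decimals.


Project each component onto [0, 4].
clip(-0.8047) = 0.0, clip(-3.8892) = 0.0
Projection = [0.0, 0.0]
Squared diffs: [0.6475, 15.1259]
Distance = sqrt(15.7734) = 3.9716


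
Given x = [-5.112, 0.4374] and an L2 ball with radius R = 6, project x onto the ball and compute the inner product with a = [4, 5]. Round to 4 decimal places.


Step 1: Compute ||x|| (intermediates to 6 decimals).
||x|| = sqrt((-5.112)^2 + 0.4374^2) = 5.130679
Step 2: Project.
Since ||x|| <= R, proj = x (no scaling needed).
proj(x) = [-5.112, 0.4374]
Step 3: Dot product.
a^T * proj(x) = 4*(-5.112) + 5*0.4374 = -18.261


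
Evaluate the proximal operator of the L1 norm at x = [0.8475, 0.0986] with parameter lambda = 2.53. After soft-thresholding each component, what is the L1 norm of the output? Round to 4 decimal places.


Soft-thresholding with lambda = 2.53:
prox(0.8475) = sign(0.8475)*max(|0.8475| - 2.53, 0) = 0.0
prox(0.0986) = sign(0.0986)*max(|0.0986| - 2.53, 0) = 0.0
prox(x) = [0.0, 0.0]
||prox(x)||_1 = 0.0 + 0.0 = 0.0


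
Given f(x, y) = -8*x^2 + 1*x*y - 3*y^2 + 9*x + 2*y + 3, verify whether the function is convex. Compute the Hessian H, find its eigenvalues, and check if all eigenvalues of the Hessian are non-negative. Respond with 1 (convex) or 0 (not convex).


The Hessian of f(x,y) = -8*x^2 + 1*x*y - 3*y^2 + 9*x + 2*y + 3 is:
H = [[-16, 1], [1, -6]]
Trace = -16 - 6 = -22
Determinant = -16*-6 - (1)^2 = 95
Discriminant = (-22)^2 - 4*95 = 104.0
Eigenvalues: lambda_1 = -16.099, lambda_2 = -5.901
The function is not convex.

0


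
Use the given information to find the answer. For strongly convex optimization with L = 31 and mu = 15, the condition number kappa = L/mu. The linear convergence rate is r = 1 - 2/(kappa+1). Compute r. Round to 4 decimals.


Step 1: Compute the condition number.
kappa = L/mu = 31/15 = 2.0667
Step 2: Compute the convergence rate.
r = 1 - 2/(kappa + 1) = 1 - 2*mu/(L + mu) = (L - mu)/(L + mu) = 16/46 = 0.3478


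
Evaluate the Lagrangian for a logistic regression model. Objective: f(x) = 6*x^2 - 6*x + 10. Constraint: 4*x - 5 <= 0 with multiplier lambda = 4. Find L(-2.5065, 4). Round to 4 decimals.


Step 1: Evaluate f(x).
f(-2.5065) = 6*(-2.5065)^2 - 6*(-2.5065) + 10 = 62.7343
Step 2: Evaluate g(x).
g(-2.5065) = 4*-2.5065 - 5 = -15.026
Step 3: Compute Lagrangian.
L = 62.7343 + 4*-15.026 = 2.6303


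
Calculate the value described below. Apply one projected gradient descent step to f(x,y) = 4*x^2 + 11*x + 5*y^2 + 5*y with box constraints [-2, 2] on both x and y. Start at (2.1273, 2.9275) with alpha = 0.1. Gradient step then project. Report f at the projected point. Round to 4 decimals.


Step 1: Compute gradient at (2.1273, 2.9275).
grad_x = 2*4*2.1273 + 11 = 28.0184
grad_y = 2*5*2.9275 + 5 = 34.275
Step 2: Gradient step.
x_raw = 2.1273 - 0.1*28.0184 = -0.6745
y_raw = 2.9275 - 0.1*34.275 = -0.5
Step 3: Project onto [-2, 2].
x_proj = clip(-0.6745) = -0.6745
y_proj = clip(-0.5) = -0.5
Step 4: Evaluate f.
f(-0.6745, -0.5) = -6.8499


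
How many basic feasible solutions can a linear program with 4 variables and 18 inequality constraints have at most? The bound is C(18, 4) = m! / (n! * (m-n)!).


Each vertex corresponds to some choice of n active constraints out of m, so the number of vertices is at most C(m, n) = m! / (n!(m-n)!).
m = 18, n = 4
Numerator: 18 * 17 * 16 * 15
Denominator: 4! = 24
C(18, 4) = 3060


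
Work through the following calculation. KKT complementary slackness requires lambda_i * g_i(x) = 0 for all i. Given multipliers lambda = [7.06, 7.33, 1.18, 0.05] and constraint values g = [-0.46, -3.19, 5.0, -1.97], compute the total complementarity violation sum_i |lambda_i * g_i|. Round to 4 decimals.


KKT complementary slackness check:
lambda_1 * g_1 = 7.06 * -0.46 = -3.2476
lambda_2 * g_2 = 7.33 * -3.19 = -23.3827
lambda_3 * g_3 = 1.18 * 5.0 = 5.9
lambda_4 * g_4 = 0.05 * -1.97 = -0.0985
Total violation = 3.2476 + 23.3827 + 5.9 + 0.0985 = 32.6288


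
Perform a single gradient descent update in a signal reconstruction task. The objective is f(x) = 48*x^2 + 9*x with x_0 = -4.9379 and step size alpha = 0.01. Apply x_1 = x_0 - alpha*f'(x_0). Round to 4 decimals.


We compute the gradient at x_0 and apply the update.
f'(x) = 96*x + 9
f'(-4.9379) = 96*-4.9379 + 9 = -465.0384
x_1 = -4.9379 - 0.01*-465.0384 = -0.2875


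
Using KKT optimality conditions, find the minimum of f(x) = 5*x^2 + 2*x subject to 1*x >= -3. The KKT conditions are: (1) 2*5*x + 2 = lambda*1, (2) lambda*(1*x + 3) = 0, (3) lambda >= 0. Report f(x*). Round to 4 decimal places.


Step 1: Try lambda = 0 (constraint inactive).
Stationarity: 2*5*x + 2 = 0
x* = -2/(2*5) = -0.2
Check constraint: 1*-0.2 = -0.2 >= -3 -- satisfied.
Step 2: Compute optimal value.
f(x*) = 5*(-0.2)^2 + 2*(-0.2) = -0.2


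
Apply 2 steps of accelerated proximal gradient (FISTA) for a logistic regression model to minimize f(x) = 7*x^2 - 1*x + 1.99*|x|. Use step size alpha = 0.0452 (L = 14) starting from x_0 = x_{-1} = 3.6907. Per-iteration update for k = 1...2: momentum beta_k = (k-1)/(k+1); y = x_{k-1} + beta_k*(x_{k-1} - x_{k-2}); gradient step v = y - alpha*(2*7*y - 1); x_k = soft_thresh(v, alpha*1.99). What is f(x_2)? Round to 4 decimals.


FISTA on f(x) = 7*x^2 - 1*x + 1.99*|x|
L = 14, alpha = 0.0452
Iteration 1: beta = 0.0, y = 3.6907 + 0.0*(3.6907 - 3.6907) = 3.6907
  grad(y) = 50.6698, v = y - alpha*grad = 1.4004
  prox(v) = soft_thresh(1.4004, 0.0899) = 1.3105
Iteration 2: beta = 0.3333, y = 1.3105 + 0.3333*(1.3105 - 3.6907) = 0.5171
  grad(y) = 6.239, v = y - alpha*grad = 0.2351
  prox(v) = soft_thresh(0.2351, 0.0899) = 0.1451
f(x_2) = 7*0.1451^2 - 1*0.1451 + 1.99*|0.1451| = 0.2911


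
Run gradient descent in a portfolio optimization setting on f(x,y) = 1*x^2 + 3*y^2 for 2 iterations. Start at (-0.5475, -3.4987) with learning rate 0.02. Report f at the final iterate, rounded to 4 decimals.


Gradient descent on f(x,y) = 1*x^2 + 3*y^2.
Starting point: (-0.5475, -3.4987), alpha = 0.02
Step 1: grad_x = 2*1*-0.5475 = -1.095, grad_y = 2*3*-3.4987 = -20.9922
  x_1 = -0.5475 - 0.02*-1.095 = -0.5256
  y_1 = -3.4987 - 0.02*-20.9922 = -3.0789
Step 2: grad_x = 2*1*-0.5256 = -1.0512, grad_y = 2*3*-3.0789 = -18.4731
  x_2 = -0.5256 - 0.02*-1.0512 = -0.5046
  y_2 = -3.0789 - 0.02*-18.4731 = -2.7094
f(-0.5046, -2.7094) = 1*(-0.5046)^2 + 3*(-2.7094)^2 = 22.277


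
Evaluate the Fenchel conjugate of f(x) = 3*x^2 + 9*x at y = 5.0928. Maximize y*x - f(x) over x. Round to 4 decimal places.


f*(y) = sup_x {y*x - a*x^2 - b*x} = sup_x {(y-b)*x - a*x^2}
FOC: (y - b) - 2a*x = 0 => x* = (y - b)/(2a)
x* = (5.0928 - 9)/(2*3) = -0.6512
f*(5.0928) = (y-b)^2/(4a) = (5.0928 - 9)^2/(4*3)
= 15.2662/12 = 1.2722


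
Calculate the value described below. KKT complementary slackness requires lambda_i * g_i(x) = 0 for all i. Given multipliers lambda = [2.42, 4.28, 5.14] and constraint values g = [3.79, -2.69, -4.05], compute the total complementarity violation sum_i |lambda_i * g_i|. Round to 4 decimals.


KKT complementary slackness check:
lambda_1 * g_1 = 2.42 * 3.79 = 9.1718
lambda_2 * g_2 = 4.28 * -2.69 = -11.5132
lambda_3 * g_3 = 5.14 * -4.05 = -20.817
Total violation = 9.1718 + 11.5132 + 20.817 = 41.502


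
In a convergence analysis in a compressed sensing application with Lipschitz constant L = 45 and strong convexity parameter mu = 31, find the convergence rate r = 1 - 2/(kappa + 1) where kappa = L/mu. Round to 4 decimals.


Step 1: Compute the condition number.
kappa = L/mu = 45/31 = 1.4516
Step 2: Compute the convergence rate.
r = 1 - 2/(kappa + 1) = 1 - 2*mu/(L + mu) = (L - mu)/(L + mu) = 14/76 = 0.1842


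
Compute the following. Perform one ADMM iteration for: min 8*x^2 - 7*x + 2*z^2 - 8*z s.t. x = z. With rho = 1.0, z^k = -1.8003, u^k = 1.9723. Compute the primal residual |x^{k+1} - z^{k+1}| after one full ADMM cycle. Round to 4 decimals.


ADMM iteration with rho = 1.0, z^k = -1.8003, u^k = 1.9723
Step 1: x-update.
Minimize 8*x^2 - 7*x + (1.0/2)*(x + 1.8003 + 1.9723)^2
FOC: (2*8 + 1.0)*x = 7 + 1.0*(-1.8003 - 1.9723)
x^{k+1} = 0.1898
Step 2: z-update.
Minimize 2*z^2 - 8*z + (1.0/2)*(0.1898 - z + 1.9723)^2
FOC: (2*2 + 1.0)*z = 8 + 1.0*(0.1898 + 1.9723)
z^{k+1} = 2.0324
Step 3: u-update.
u^{k+1} = 1.9723 + 0.1898 - 2.0324 = 0.1297
Step 4: Primal residual = |0.1898 - 2.0324| = 1.8426


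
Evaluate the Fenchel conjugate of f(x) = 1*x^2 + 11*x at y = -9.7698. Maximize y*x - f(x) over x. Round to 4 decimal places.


f*(y) = sup_x {y*x - a*x^2 - b*x} = sup_x {(y-b)*x - a*x^2}
FOC: (y - b) - 2a*x = 0 => x* = (y - b)/(2a)
x* = (-9.7698 - 11)/(2*1) = -10.3849
f*(-9.7698) = (y-b)^2/(4a) = (-9.7698 - 11)^2/(4*1)
= 431.3846/4 = 107.8461


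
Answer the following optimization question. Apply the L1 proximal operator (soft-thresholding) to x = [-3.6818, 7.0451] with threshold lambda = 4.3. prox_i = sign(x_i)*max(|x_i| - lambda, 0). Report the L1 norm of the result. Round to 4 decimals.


Soft-thresholding with lambda = 4.3:
prox(-3.6818) = sign(-3.6818)*max(|-3.6818| - 4.3, 0) = 0.0
prox(7.0451) = sign(7.0451)*max(|7.0451| - 4.3, 0) = 2.7451
prox(x) = [0.0, 2.7451]
||prox(x)||_1 = 0.0 + 2.7451 = 2.7451


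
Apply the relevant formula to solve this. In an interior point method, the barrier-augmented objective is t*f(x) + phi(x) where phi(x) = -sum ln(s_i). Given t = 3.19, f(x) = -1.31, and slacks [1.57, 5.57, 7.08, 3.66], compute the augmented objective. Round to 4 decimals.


Step 1: Compute log-barrier.
ln values: [0.4511, 1.7174, 1.9573, 1.2975]
phi = -(0.4511 + 1.7174 + 1.9573 + 1.2975) = -5.4232
Step 2: Compute augmented objective.
t*f(x) = 3.19*-1.31 = -4.1789
Total = -4.1789 - 5.4232 = -9.6021


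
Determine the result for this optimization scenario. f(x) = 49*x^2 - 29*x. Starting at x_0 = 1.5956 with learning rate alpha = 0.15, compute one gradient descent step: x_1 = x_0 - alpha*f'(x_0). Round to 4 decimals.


We compute the gradient at x_0 and apply the update.
f'(x) = 98*x - 29
f'(1.5956) = 98*1.5956 - 29 = 127.3688
x_1 = 1.5956 - 0.15*127.3688 = -17.5097


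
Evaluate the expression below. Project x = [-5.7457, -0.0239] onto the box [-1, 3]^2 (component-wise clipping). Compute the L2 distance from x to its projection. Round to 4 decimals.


Project each component onto [-1, 3].
clip(-5.7457) = -1.0, clip(-0.0239) = -0.0239
Projection = [-1.0, -0.0239]
Squared diffs: [22.5217, 0.0]
Distance = sqrt(22.5217) = 4.7457


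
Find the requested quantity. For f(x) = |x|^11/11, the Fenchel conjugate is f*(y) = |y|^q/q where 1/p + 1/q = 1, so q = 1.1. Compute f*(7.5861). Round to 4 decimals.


The conjugate exponent q satisfies 1/p + 1/q = 1.
p = 11, so q = 11/(11 - 1) = 1.1
|y|^q = 7.5861^1.1 = 9.2901
f*(7.5861) = 9.2901 / 1.1 = 8.4455


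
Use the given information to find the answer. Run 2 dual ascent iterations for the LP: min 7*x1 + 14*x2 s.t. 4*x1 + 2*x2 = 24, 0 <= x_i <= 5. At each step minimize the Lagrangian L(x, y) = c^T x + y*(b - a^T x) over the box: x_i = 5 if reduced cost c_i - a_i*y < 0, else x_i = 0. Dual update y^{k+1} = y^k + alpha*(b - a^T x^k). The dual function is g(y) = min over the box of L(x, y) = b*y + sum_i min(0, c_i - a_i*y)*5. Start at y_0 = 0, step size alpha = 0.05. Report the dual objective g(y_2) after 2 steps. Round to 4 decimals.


Dual ascent for LP: min 7*x1 + 14*x2, 4*x1 + 2*x2 = 24, 0 <= x_i <= 5
Step 1: y^k = 0.0, reduced costs: (7.0, 14.0)
  x^k = (0.0, 0.0), subgradient = b - a^T x = 24.0
  y^{k+1} = 0.0 + 0.05*24.0 = 1.2
Step 2: y^k = 1.2, reduced costs: (2.2, 11.6)
  x^k = (0.0, 0.0), subgradient = b - a^T x = 24.0
  y^{k+1} = 1.2 + 0.05*24.0 = 2.4
Dual objective at y_2 = 2.4: reduced costs (-2.6, 9.2), box minimizer x = (5.0, 0.0)
g(y_2) = b*y + (c1 - a1*y)*x1 + (c2 - a2*y)*x2 = 24*2.4 + (-2.6)*5.0 + 9.2*0.0 = 57.6 - 13.0 + 0.0 = 44.6


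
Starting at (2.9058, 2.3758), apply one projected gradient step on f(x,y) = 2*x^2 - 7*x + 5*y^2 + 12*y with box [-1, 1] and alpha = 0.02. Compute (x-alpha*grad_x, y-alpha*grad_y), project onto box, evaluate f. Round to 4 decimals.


Step 1: Compute gradient at (2.9058, 2.3758).
grad_x = 2*2*2.9058 - 7 = 4.6232
grad_y = 2*5*2.3758 + 12 = 35.758
Step 2: Gradient step.
x_raw = 2.9058 - 0.02*4.6232 = 2.8133
y_raw = 2.3758 - 0.02*35.758 = 1.6606
Step 3: Project onto [-1, 1].
x_proj = clip(2.8133) = 1.0
y_proj = clip(1.6606) = 1.0
Step 4: Evaluate f.
f(1.0, 1.0) = 12.0


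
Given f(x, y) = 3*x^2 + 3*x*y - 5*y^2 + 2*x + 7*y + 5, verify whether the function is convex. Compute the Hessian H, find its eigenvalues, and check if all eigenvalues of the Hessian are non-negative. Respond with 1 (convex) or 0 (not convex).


The Hessian of f(x,y) = 3*x^2 + 3*x*y - 5*y^2 + 2*x + 7*y + 5 is:
H = [[6, 3], [3, -10]]
Trace = 6 - 10 = -4
Determinant = 6*-10 - (3)^2 = -69
Discriminant = (-4)^2 - 4*-69 = 292.0
Eigenvalues: lambda_1 = -10.544, lambda_2 = 6.544
The function is not convex.

0


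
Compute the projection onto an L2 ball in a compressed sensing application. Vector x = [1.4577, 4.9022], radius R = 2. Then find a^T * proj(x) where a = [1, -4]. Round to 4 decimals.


Step 1: Compute ||x|| (intermediates to 6 decimals).
||x|| = sqrt(1.4577^2 + 4.9022^2) = 5.114338
Step 2: Project.
Since ||x|| > R, scale = R/||x|| = 2/5.114338 = 0.391057, proj(x) = scale * x
proj(x) = [0.570044, 1.91704]
Step 3: Dot product.
a^T * proj(x) = 1*0.570044 - 4*1.91704 = -7.0981


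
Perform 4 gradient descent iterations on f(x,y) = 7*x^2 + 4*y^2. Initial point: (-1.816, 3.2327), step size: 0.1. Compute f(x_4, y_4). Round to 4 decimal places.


Gradient descent on f(x,y) = 7*x^2 + 4*y^2.
Starting point: (-1.816, 3.2327), alpha = 0.1
Step 1: grad_x = 2*7*-1.816 = -25.424, grad_y = 2*4*3.2327 = 25.8616
  x_1 = -1.816 - 0.1*-25.424 = 0.7264
  y_1 = 3.2327 - 0.1*25.8616 = 0.6465
Step 2: grad_x = 2*7*0.7264 = 10.1696, grad_y = 2*4*0.6465 = 5.1723
  x_2 = 0.7264 - 0.1*10.1696 = -0.2906
  y_2 = 0.6465 - 0.1*5.1723 = 0.1293
Step 3: grad_x = 2*7*-0.2906 = -4.0678, grad_y = 2*4*0.1293 = 1.0345
  x_3 = -0.2906 - 0.1*-4.0678 = 0.1162
  y_3 = 0.1293 - 0.1*1.0345 = 0.0259
Step 4: grad_x = 2*7*0.1162 = 1.6271, grad_y = 2*4*0.0259 = 0.2069
  x_4 = 0.1162 - 0.1*1.6271 = -0.0465
  y_4 = 0.0259 - 0.1*0.2069 = 0.0052
f(-0.0465, 0.0052) = 7*(-0.0465)^2 + 4*0.0052^2 = 0.0152


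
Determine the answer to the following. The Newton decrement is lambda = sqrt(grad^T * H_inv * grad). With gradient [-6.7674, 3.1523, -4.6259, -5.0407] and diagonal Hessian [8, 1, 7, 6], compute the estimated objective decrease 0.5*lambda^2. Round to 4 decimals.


Step 1: H is diagonal, so H^(-1) * g = [-0.8459, 3.1523, -0.6608, -0.8401].
Step 2: g^T H^(-1) g = sum_i g_i^2 / H_ii
  = (-6.7674)^2/8 + (3.1523)^2/1 + (-4.6259)^2/7 + (-5.0407)^2/6
  = 5.7247 + 9.937 + 3.057 + 4.2348 = 22.9535
Step 3: Objective decrease = 0.5 * g^T H^(-1) g = 11.4767


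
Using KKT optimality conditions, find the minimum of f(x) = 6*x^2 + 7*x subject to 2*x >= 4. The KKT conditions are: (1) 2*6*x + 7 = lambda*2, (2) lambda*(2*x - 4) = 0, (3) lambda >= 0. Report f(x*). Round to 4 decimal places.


Step 1: Try lambda = 0 (constraint inactive).
x_unc = -7/(2*6) = -0.5833
Check: 2*-0.5833 = -1.1666 < 4 -- violated!
Step 2: Constraint must be active: 2*x = 4
x* = 4/2 = 2.0
lambda = (2*6*2.0 + 7)/2 = 15.5
Step 3: Compute optimal value.
f(x*) = 6*2.0^2 + 7*2.0 = 38.0


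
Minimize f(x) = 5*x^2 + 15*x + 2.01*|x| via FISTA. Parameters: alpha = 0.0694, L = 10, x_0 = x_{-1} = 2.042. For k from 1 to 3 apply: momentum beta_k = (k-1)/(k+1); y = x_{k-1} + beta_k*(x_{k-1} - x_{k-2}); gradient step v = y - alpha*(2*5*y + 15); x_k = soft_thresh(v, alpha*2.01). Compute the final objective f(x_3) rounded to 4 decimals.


FISTA on f(x) = 5*x^2 + 15*x + 2.01*|x|
L = 10, alpha = 0.0694
Iteration 1: beta = 0.0, y = 2.042 + 0.0*(2.042 - 2.042) = 2.042
  grad(y) = 35.42, v = y - alpha*grad = -0.4161
  prox(v) = soft_thresh(-0.4161, 0.1395) = -0.2767
Iteration 2: beta = 0.3333, y = -0.2767 + 0.3333*(-0.2767 - 2.042) = -1.0495
  grad(y) = 4.5046, v = y - alpha*grad = -1.3622
  prox(v) = soft_thresh(-1.3622, 0.1395) = -1.2227
Iteration 3: beta = 0.5, y = -1.2227 + 0.5*(-1.2227 + 0.2767) = -1.6957
  grad(y) = -1.9567, v = y - alpha*grad = -1.5599
  prox(v) = soft_thresh(-1.5599, 0.1395) = -1.4204
f(x_3) = 5*(-1.4204)^2 + 15*(-1.4204) + 2.01*|-1.4204| = -8.3633


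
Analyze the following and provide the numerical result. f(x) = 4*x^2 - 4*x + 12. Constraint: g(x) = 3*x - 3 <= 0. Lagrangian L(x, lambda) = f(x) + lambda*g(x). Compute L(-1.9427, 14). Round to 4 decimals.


Step 1: Evaluate f(x).
f(-1.9427) = 4*(-1.9427)^2 - 4*(-1.9427) + 12 = 34.8671
Step 2: Evaluate g(x).
g(-1.9427) = 3*-1.9427 - 3 = -8.8281
Step 3: Compute Lagrangian.
L = 34.8671 + 14*-8.8281 = -88.7263


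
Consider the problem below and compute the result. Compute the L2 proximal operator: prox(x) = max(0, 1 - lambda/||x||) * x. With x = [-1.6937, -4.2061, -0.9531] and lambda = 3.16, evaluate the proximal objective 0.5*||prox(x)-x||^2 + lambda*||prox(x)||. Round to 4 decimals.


Step 1: Compute ||x||.
||x|| = 4.6334
Step 2: Compute scaling factor.
scale = max(0, 1 - 3.16/4.6334) = 0.318
Step 3: prox(x) = [-0.5386, -1.3375, -0.3031]
||prox(x)|| = 1.4734
Step 4: Proximal objective.
0.5*||prox-x||^2 = 4.9928
lambda*||prox|| = 4.6559
Total = 9.6487


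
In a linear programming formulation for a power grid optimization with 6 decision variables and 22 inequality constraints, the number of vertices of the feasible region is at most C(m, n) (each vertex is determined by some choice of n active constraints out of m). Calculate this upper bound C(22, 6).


Each vertex corresponds to some choice of n active constraints out of m, so the number of vertices is at most C(m, n) = m! / (n!(m-n)!).
m = 22, n = 6
Numerator: 22 * 21 * 20 * 19 * 18 * 17
Denominator: 6! = 720
C(22, 6) = 74613


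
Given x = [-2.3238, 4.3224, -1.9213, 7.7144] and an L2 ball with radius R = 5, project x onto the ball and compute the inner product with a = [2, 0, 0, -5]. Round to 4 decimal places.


Step 1: Compute ||x|| (intermediates to 6 decimals).
||x|| = sqrt((-2.3238)^2 + 4.3224^2 + (-1.9213)^2 + 7.7144^2) = 9.342727
Step 2: Project.
Since ||x|| > R, scale = R/||x|| = 5/9.342727 = 0.535176, proj(x) = scale * x
proj(x) = [-1.243642, 2.313245, -1.028234, 4.128562]
Step 3: Dot product.
a^T * proj(x) = 2*(-1.243642) + 0*2.313245 + 0*(-1.028234) - 5*4.128562 = -23.1301


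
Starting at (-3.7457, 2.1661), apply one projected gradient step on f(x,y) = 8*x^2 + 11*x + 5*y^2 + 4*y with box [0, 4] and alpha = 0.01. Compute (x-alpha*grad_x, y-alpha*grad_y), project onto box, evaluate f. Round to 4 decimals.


Step 1: Compute gradient at (-3.7457, 2.1661).
grad_x = 2*8*-3.7457 + 11 = -48.9312
grad_y = 2*5*2.1661 + 4 = 25.661
Step 2: Gradient step.
x_raw = -3.7457 - 0.01*-48.9312 = -3.2564
y_raw = 2.1661 - 0.01*25.661 = 1.9095
Step 3: Project onto [0, 4].
x_proj = clip(-3.2564) = 0.0
y_proj = clip(1.9095) = 1.9095
Step 4: Evaluate f.
f(0.0, 1.9095) = 25.8687


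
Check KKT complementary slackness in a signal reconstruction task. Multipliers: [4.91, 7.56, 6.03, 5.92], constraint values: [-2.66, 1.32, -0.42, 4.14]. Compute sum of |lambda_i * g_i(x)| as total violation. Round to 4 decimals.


KKT complementary slackness check:
lambda_1 * g_1 = 4.91 * -2.66 = -13.0606
lambda_2 * g_2 = 7.56 * 1.32 = 9.9792
lambda_3 * g_3 = 6.03 * -0.42 = -2.5326
lambda_4 * g_4 = 5.92 * 4.14 = 24.5088
Total violation = 13.0606 + 9.9792 + 2.5326 + 24.5088 = 50.0812


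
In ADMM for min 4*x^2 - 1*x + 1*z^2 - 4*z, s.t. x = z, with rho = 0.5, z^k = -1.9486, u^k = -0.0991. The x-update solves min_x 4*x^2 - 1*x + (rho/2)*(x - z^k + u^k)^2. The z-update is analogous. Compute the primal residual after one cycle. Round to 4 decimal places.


ADMM iteration with rho = 0.5, z^k = -1.9486, u^k = -0.0991
Step 1: x-update.
Minimize 4*x^2 - 1*x + (0.5/2)*(x + 1.9486 - 0.0991)^2
FOC: (2*4 + 0.5)*x = 1 + 0.5*(-1.9486 + 0.0991)
x^{k+1} = 0.0089
Step 2: z-update.
Minimize 1*z^2 - 4*z + (0.5/2)*(0.0089 - z - 0.0991)^2
FOC: (2*1 + 0.5)*z = 4 + 0.5*(0.0089 - 0.0991)
z^{k+1} = 1.582
Step 3: u-update.
u^{k+1} = -0.0991 + 0.0089 - 1.582 = -1.6722
Step 4: Primal residual = |0.0089 - 1.582| = 1.5731


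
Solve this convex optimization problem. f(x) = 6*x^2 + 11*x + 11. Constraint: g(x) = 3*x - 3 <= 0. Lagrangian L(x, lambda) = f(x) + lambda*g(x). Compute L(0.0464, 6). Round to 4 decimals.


Step 1: Evaluate f(x).
f(0.0464) = 6*0.0464^2 + 11*0.0464 + 11 = 11.5233
Step 2: Evaluate g(x).
g(0.0464) = 3*0.0464 - 3 = -2.8608
Step 3: Compute Lagrangian.
L = 11.5233 + 6*-2.8608 = -5.6415


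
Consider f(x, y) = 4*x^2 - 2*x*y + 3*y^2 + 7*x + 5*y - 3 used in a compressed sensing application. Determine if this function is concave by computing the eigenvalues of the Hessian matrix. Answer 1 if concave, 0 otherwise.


The Hessian of f(x,y) = 4*x^2 - 2*x*y + 3*y^2 + 7*x + 5*y - 3 is:
H = [[8, -2], [-2, 6]]
Trace = 8 + 6 = 14
Determinant = 8*6 - (-2)^2 = 44
Discriminant = (14)^2 - 4*44 = 20.0
Eigenvalues: lambda_1 = 4.7639, lambda_2 = 9.2361
The function is not concave.

0


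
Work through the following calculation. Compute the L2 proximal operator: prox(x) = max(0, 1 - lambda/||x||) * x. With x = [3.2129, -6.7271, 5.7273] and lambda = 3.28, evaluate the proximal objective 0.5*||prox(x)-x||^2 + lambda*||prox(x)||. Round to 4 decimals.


Step 1: Compute ||x||.
||x|| = 9.401
Step 2: Compute scaling factor.
scale = max(0, 1 - 3.28/9.401) = 0.6511
Step 3: prox(x) = [2.0919, -4.38, 3.729]
||prox(x)|| = 6.121
Step 4: Proximal objective.
0.5*||prox-x||^2 = 5.3792
lambda*||prox|| = 20.0769
Total = 25.456


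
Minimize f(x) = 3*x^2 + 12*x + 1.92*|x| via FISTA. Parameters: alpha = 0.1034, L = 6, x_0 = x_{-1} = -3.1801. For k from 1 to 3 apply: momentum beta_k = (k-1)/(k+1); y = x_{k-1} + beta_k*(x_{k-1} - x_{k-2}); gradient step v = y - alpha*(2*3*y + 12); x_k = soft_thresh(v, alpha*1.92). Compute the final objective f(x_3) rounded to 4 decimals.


FISTA on f(x) = 3*x^2 + 12*x + 1.92*|x|
L = 6, alpha = 0.1034
Iteration 1: beta = 0.0, y = -3.1801 + 0.0*(-3.1801 + 3.1801) = -3.1801
  grad(y) = -7.0806, v = y - alpha*grad = -2.448
  prox(v) = soft_thresh(-2.448, 0.1985) = -2.2494
Iteration 2: beta = 0.3333, y = -2.2494 + 0.3333*(-2.2494 + 3.1801) = -1.9392
  grad(y) = 0.3647, v = y - alpha*grad = -1.9769
  prox(v) = soft_thresh(-1.9769, 0.1985) = -1.7784
Iteration 3: beta = 0.5, y = -1.7784 + 0.5*(-1.7784 + 2.2494) = -1.5429
  grad(y) = 2.7427, v = y - alpha*grad = -1.8265
  prox(v) = soft_thresh(-1.8265, 0.1985) = -1.6279
f(x_3) = 3*(-1.6279)^2 + 12*(-1.6279) + 1.92*|-1.6279| = -8.4591


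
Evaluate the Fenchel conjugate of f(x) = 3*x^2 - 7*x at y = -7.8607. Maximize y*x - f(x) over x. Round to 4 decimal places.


f*(y) = sup_x {y*x - a*x^2 - b*x} = sup_x {(y-b)*x - a*x^2}
FOC: (y - b) - 2a*x = 0 => x* = (y - b)/(2a)
x* = (-7.8607 + 7)/(2*3) = -0.1435
f*(-7.8607) = (y-b)^2/(4a) = (-7.8607 + 7)^2/(4*3)
= 0.7408/12 = 0.0617


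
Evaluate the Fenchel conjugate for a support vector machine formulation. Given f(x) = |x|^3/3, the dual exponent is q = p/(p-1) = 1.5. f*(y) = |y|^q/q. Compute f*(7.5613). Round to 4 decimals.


The conjugate exponent q satisfies 1/p + 1/q = 1.
p = 3, so q = 3/(3 - 1) = 1.5
|y|^q = 7.5613^1.5 = 20.7919
f*(7.5613) = 20.7919 / 1.5 = 13.8613


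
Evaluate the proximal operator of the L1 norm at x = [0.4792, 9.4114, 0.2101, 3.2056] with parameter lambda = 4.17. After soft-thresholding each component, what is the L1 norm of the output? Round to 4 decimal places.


Soft-thresholding with lambda = 4.17:
prox(0.4792) = sign(0.4792)*max(|0.4792| - 4.17, 0) = 0.0
prox(9.4114) = sign(9.4114)*max(|9.4114| - 4.17, 0) = 5.2414
prox(0.2101) = sign(0.2101)*max(|0.2101| - 4.17, 0) = 0.0
prox(3.2056) = sign(3.2056)*max(|3.2056| - 4.17, 0) = 0.0
prox(x) = [0.0, 5.2414, 0.0, 0.0]
||prox(x)||_1 = 0.0 + 5.2414 + 0.0 + 0.0 = 5.2414


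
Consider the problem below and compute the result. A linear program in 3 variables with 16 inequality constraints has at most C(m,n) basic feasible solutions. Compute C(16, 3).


Each vertex corresponds to some choice of n active constraints out of m, so the number of vertices is at most C(m, n) = m! / (n!(m-n)!).
m = 16, n = 3
Numerator: 16 * 15 * 14
Denominator: 3! = 6
C(16, 3) = 560


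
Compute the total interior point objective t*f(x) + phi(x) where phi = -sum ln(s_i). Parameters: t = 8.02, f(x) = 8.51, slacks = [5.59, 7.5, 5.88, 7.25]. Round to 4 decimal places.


Step 1: Compute log-barrier.
ln values: [1.721, 2.0149, 1.7716, 1.981]
phi = -(1.721 + 2.0149 + 1.7716 + 1.981) = -7.4884
Step 2: Compute augmented objective.
t*f(x) = 8.02*8.51 = 68.2502
Total = 68.2502 - 7.4884 = 60.7618


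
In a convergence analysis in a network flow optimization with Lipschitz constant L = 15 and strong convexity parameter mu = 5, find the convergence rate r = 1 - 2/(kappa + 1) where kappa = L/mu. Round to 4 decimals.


Step 1: Compute the condition number.
kappa = L/mu = 15/5 = 3.0
Step 2: Compute the convergence rate.
r = 1 - 2/(kappa + 1) = 1 - 2*mu/(L + mu) = (L - mu)/(L + mu) = 10/20 = 0.5


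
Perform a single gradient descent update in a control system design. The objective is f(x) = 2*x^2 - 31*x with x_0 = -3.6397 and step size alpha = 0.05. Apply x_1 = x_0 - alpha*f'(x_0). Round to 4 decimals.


We compute the gradient at x_0 and apply the update.
f'(x) = 4*x - 31
f'(-3.6397) = 4*-3.6397 - 31 = -45.5588
x_1 = -3.6397 - 0.05*-45.5588 = -1.3618


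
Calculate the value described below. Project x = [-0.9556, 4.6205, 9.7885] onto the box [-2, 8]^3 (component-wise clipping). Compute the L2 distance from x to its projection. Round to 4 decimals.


Project each component onto [-2, 8].
clip(-0.9556) = -0.9556, clip(4.6205) = 4.6205, clip(9.7885) = 8.0
Projection = [-0.9556, 4.6205, 8.0]
Squared diffs: [0.0, 0.0, 3.1987]
Distance = sqrt(3.1987) = 1.7885


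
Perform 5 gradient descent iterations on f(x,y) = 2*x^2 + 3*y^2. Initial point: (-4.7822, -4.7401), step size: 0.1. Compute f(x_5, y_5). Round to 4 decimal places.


Gradient descent on f(x,y) = 2*x^2 + 3*y^2.
Starting point: (-4.7822, -4.7401), alpha = 0.1
Step 1: grad_x = 2*2*-4.7822 = -19.1288, grad_y = 2*3*-4.7401 = -28.4406
  x_1 = -4.7822 - 0.1*-19.1288 = -2.8693
  y_1 = -4.7401 - 0.1*-28.4406 = -1.896
Step 2: grad_x = 2*2*-2.8693 = -11.4773, grad_y = 2*3*-1.896 = -11.3762
  x_2 = -2.8693 - 0.1*-11.4773 = -1.7216
  y_2 = -1.896 - 0.1*-11.3762 = -0.7584
Step 3: grad_x = 2*2*-1.7216 = -6.8864, grad_y = 2*3*-0.7584 = -4.5505
  x_3 = -1.7216 - 0.1*-6.8864 = -1.033
  y_3 = -0.7584 - 0.1*-4.5505 = -0.3034
Step 4: grad_x = 2*2*-1.033 = -4.1318, grad_y = 2*3*-0.3034 = -1.8202
  x_4 = -1.033 - 0.1*-4.1318 = -0.6198
  y_4 = -0.3034 - 0.1*-1.8202 = -0.1213
Step 5: grad_x = 2*2*-0.6198 = -2.4791, grad_y = 2*3*-0.1213 = -0.7281
  x_5 = -0.6198 - 0.1*-2.4791 = -0.3719
  y_5 = -0.1213 - 0.1*-0.7281 = -0.0485
f(-0.3719, -0.0485) = 2*(-0.3719)^2 + 3*(-0.0485)^2 = 0.2836


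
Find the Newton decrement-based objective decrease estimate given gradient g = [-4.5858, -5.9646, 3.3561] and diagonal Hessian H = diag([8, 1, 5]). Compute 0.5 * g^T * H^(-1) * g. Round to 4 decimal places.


Step 1: H is diagonal, so H^(-1) * g = [-0.5732, -5.9646, 0.6712].
Step 2: g^T H^(-1) g = sum_i g_i^2 / H_ii
  = (-4.5858)^2/8 + (-5.9646)^2/1 + (3.3561)^2/5
  = 2.6287 + 35.5765 + 2.2527 = 40.4578
Step 3: Objective decrease = 0.5 * g^T H^(-1) g = 20.2289


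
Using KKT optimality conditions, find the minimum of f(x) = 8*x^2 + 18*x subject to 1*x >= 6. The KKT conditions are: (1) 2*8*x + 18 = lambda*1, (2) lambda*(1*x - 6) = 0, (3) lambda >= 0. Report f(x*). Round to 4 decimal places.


Step 1: Try lambda = 0 (constraint inactive).
x_unc = -18/(2*8) = -1.125
Check: 1*-1.125 = -1.125 < 6 -- violated!
Step 2: Constraint must be active: 1*x = 6
x* = 6/1 = 6.0
lambda = (2*8*6.0 + 18)/1 = 114.0
Step 3: Compute optimal value.
f(x*) = 8*6.0^2 + 18*6.0 = 396.0


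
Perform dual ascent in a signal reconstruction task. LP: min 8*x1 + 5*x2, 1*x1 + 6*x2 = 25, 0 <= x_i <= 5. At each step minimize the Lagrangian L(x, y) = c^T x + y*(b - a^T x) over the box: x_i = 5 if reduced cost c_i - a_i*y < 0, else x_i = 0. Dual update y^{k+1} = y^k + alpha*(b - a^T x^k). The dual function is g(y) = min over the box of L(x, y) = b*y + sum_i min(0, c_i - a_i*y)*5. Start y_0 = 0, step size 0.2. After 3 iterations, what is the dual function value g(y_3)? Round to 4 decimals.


Dual ascent for LP: min 8*x1 + 5*x2, 1*x1 + 6*x2 = 25, 0 <= x_i <= 5
Step 1: y^k = 0.0, reduced costs: (8.0, 5.0)
  x^k = (0.0, 0.0), subgradient = b - a^T x = 25.0
  y^{k+1} = 0.0 + 0.2*25.0 = 5.0
Step 2: y^k = 5.0, reduced costs: (3.0, -25.0)
  x^k = (0.0, 5.0), subgradient = b - a^T x = -5.0
  y^{k+1} = 5.0 + 0.2*-5.0 = 4.0
Step 3: y^k = 4.0, reduced costs: (4.0, -19.0)
  x^k = (0.0, 5.0), subgradient = b - a^T x = -5.0
  y^{k+1} = 4.0 + 0.2*-5.0 = 3.0
Dual objective at y_3 = 3.0: reduced costs (5.0, -13.0), box minimizer x = (0.0, 5.0)
g(y_3) = b*y + (c1 - a1*y)*x1 + (c2 - a2*y)*x2 = 25*3.0 + 5.0*0.0 + (-13.0)*5.0 = 75.0 + 0.0 - 65.0 = 10.0


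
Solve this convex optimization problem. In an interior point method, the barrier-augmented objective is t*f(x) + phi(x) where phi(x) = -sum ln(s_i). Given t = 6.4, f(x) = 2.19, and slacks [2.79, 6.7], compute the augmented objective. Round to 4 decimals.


Step 1: Compute log-barrier.
ln values: [1.026, 1.9021]
phi = -(1.026 + 1.9021) = -2.9281
Step 2: Compute augmented objective.
t*f(x) = 6.4*2.19 = 14.016
Total = 14.016 - 2.9281 = 11.0879


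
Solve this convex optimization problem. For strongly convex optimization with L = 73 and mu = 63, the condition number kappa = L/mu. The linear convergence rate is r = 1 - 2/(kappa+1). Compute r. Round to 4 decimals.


Step 1: Compute the condition number.
kappa = L/mu = 73/63 = 1.1587
Step 2: Compute the convergence rate.
r = 1 - 2/(kappa + 1) = 1 - 2*mu/(L + mu) = (L - mu)/(L + mu) = 10/136 = 0.0735


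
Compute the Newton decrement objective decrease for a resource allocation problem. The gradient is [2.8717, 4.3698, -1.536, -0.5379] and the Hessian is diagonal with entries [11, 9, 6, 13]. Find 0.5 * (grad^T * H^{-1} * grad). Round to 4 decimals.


Step 1: H is diagonal, so H^(-1) * g = [0.2611, 0.4855, -0.256, -0.0414].
Step 2: g^T H^(-1) g = sum_i g_i^2 / H_ii
  = (2.8717)^2/11 + (4.3698)^2/9 + (-1.536)^2/6 + (-0.5379)^2/13
  = 0.7497 + 2.1217 + 0.3932 + 0.0223 = 3.2869
Step 3: Objective decrease = 0.5 * g^T H^(-1) g = 1.6434


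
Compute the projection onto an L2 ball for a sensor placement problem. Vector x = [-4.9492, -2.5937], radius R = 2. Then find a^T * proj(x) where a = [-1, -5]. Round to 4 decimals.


Step 1: Compute ||x|| (intermediates to 6 decimals).
||x|| = sqrt((-4.9492)^2 + (-2.5937)^2) = 5.587652
Step 2: Project.
Since ||x|| > R, scale = R/||x|| = 2/5.587652 = 0.357932, proj(x) = scale * x
proj(x) = [-1.771477, -0.928368]
Step 3: Dot product.
a^T * proj(x) = -1*(-1.771477) - 5*(-0.928368) = 6.4133


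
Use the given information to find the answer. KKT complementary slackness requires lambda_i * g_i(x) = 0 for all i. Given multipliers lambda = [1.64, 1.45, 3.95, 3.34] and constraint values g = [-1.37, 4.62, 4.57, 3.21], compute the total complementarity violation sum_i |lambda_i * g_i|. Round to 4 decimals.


KKT complementary slackness check:
lambda_1 * g_1 = 1.64 * -1.37 = -2.2468
lambda_2 * g_2 = 1.45 * 4.62 = 6.699
lambda_3 * g_3 = 3.95 * 4.57 = 18.0515
lambda_4 * g_4 = 3.34 * 3.21 = 10.7214
Total violation = 2.2468 + 6.699 + 18.0515 + 10.7214 = 37.7187


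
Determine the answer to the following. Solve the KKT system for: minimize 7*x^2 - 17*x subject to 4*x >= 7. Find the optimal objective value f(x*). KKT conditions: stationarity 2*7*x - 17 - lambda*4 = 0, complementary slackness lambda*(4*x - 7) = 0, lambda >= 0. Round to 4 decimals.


Step 1: Try lambda = 0 (constraint inactive).
x_unc = 17/(2*7) = 1.2143
Check: 4*1.2143 = 4.8572 < 7 -- violated!
Step 2: Constraint must be active: 4*x = 7
x* = 7/4 = 1.75
lambda = (2*7*1.75 - 17)/4 = 1.875
Step 3: Compute optimal value.
f(x*) = 7*1.75^2 - 17*1.75 = -8.3125


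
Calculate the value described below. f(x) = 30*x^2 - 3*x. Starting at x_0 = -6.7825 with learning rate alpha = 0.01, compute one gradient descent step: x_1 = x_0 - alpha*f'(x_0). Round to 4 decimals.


We compute the gradient at x_0 and apply the update.
f'(x) = 60*x - 3
f'(-6.7825) = 60*-6.7825 - 3 = -409.95
x_1 = -6.7825 - 0.01*-409.95 = -2.683


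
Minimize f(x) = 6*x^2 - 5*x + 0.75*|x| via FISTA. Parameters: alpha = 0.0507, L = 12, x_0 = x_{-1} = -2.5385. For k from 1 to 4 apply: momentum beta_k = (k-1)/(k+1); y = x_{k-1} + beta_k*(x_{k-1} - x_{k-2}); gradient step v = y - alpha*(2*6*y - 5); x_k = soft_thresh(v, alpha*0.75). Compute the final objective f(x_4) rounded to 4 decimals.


FISTA on f(x) = 6*x^2 - 5*x + 0.75*|x|
L = 12, alpha = 0.0507
Iteration 1: beta = 0.0, y = -2.5385 + 0.0*(-2.5385 + 2.5385) = -2.5385
  grad(y) = -35.462, v = y - alpha*grad = -0.7406
  prox(v) = soft_thresh(-0.7406, 0.038) = -0.7026
Iteration 2: beta = 0.3333, y = -0.7026 + 0.3333*(-0.7026 + 2.5385) = -0.0906
  grad(y) = -6.0868, v = y - alpha*grad = 0.218
  prox(v) = soft_thresh(0.218, 0.038) = 0.18
Iteration 3: beta = 0.5, y = 0.18 + 0.5*(0.18 + 0.7026) = 0.6213
  grad(y) = 2.4555, v = y - alpha*grad = 0.4968
  prox(v) = soft_thresh(0.4968, 0.038) = 0.4588
Iteration 4: beta = 0.6, y = 0.4588 + 0.6*(0.4588 - 0.18) = 0.626
  grad(y) = 2.5124, v = y - alpha*grad = 0.4987
  prox(v) = soft_thresh(0.4987, 0.038) = 0.4606
f(x_4) = 6*0.4606^2 - 5*0.4606 + 0.75*|0.4606| = -0.6846


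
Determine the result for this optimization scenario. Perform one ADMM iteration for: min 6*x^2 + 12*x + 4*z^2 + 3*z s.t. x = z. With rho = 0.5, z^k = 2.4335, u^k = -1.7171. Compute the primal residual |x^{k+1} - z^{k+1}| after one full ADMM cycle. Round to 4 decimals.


ADMM iteration with rho = 0.5, z^k = 2.4335, u^k = -1.7171
Step 1: x-update.
Minimize 6*x^2 + 12*x + (0.5/2)*(x - 2.4335 - 1.7171)^2
FOC: (2*6 + 0.5)*x = -12 + 0.5*(2.4335 + 1.7171)
x^{k+1} = -0.794
Step 2: z-update.
Minimize 4*z^2 + 3*z + (0.5/2)*(-0.794 - z - 1.7171)^2
FOC: (2*4 + 0.5)*z = -3 + 0.5*(-0.794 - 1.7171)
z^{k+1} = -0.5007
Step 3: u-update.
u^{k+1} = -1.7171 - 0.794 + 0.5007 = -2.0104
Step 4: Primal residual = |-0.794 + 0.5007| = 0.2933


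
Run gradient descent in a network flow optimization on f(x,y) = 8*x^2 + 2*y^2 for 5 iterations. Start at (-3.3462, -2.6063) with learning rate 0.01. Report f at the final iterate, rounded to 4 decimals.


Gradient descent on f(x,y) = 8*x^2 + 2*y^2.
Starting point: (-3.3462, -2.6063), alpha = 0.01
Step 1: grad_x = 2*8*-3.3462 = -53.5392, grad_y = 2*2*-2.6063 = -10.4252
  x_1 = -3.3462 - 0.01*-53.5392 = -2.8108
  y_1 = -2.6063 - 0.01*-10.4252 = -2.502
Step 2: grad_x = 2*8*-2.8108 = -44.9729, grad_y = 2*2*-2.502 = -10.0082
  x_2 = -2.8108 - 0.01*-44.9729 = -2.3611
  y_2 = -2.502 - 0.01*-10.0082 = -2.402
Step 3: grad_x = 2*8*-2.3611 = -37.7773, grad_y = 2*2*-2.402 = -9.6079
  x_3 = -2.3611 - 0.01*-37.7773 = -1.9833
  y_3 = -2.402 - 0.01*-9.6079 = -2.3059
Step 4: grad_x = 2*8*-1.9833 = -31.7329, grad_y = 2*2*-2.3059 = -9.2235
  x_4 = -1.9833 - 0.01*-31.7329 = -1.666
  y_4 = -2.3059 - 0.01*-9.2235 = -2.2137
Step 5: grad_x = 2*8*-1.666 = -26.6556, grad_y = 2*2*-2.2137 = -8.8546
  x_5 = -1.666 - 0.01*-26.6556 = -1.3994
  y_5 = -2.2137 - 0.01*-8.8546 = -2.1251
f(-1.3994, -2.1251) = 8*(-1.3994)^2 + 2*(-2.1251)^2 = 24.6992


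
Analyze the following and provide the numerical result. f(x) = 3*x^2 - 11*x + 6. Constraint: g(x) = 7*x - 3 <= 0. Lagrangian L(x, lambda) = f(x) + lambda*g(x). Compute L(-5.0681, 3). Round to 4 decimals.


Step 1: Evaluate f(x).
f(-5.0681) = 3*(-5.0681)^2 - 11*(-5.0681) + 6 = 138.806
Step 2: Evaluate g(x).
g(-5.0681) = 7*-5.0681 - 3 = -38.4767
Step 3: Compute Lagrangian.
L = 138.806 + 3*-38.4767 = 23.3759


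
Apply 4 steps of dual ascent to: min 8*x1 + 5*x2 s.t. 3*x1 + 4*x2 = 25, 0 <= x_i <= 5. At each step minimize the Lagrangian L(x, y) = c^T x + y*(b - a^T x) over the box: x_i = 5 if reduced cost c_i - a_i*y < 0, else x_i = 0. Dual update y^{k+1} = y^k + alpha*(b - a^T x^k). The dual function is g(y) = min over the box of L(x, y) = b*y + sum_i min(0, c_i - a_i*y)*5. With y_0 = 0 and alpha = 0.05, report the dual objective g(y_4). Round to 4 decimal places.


Dual ascent for LP: min 8*x1 + 5*x2, 3*x1 + 4*x2 = 25, 0 <= x_i <= 5
Step 1: y^k = 0.0, reduced costs: (8.0, 5.0)
  x^k = (0.0, 0.0), subgradient = b - a^T x = 25.0
  y^{k+1} = 0.0 + 0.05*25.0 = 1.25
Step 2: y^k = 1.25, reduced costs: (4.25, 0.0)
  x^k = (0.0, 0.0), subgradient = b - a^T x = 25.0
  y^{k+1} = 1.25 + 0.05*25.0 = 2.5
Step 3: y^k = 2.5, reduced costs: (0.5, -5.0)
  x^k = (0.0, 5.0), subgradient = b - a^T x = 5.0
  y^{k+1} = 2.5 + 0.05*5.0 = 2.75
Step 4: y^k = 2.75, reduced costs: (-0.25, -6.0)
  x^k = (5.0, 5.0), subgradient = b - a^T x = -10.0
  y^{k+1} = 2.75 + 0.05*-10.0 = 2.25
Dual objective at y_4 = 2.25: reduced costs (1.25, -4.0), box minimizer x = (0.0, 5.0)
g(y_4) = b*y + (c1 - a1*y)*x1 + (c2 - a2*y)*x2 = 25*2.25 + 1.25*0.0 + (-4.0)*5.0 = 56.25 + 0.0 - 20.0 = 36.25
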